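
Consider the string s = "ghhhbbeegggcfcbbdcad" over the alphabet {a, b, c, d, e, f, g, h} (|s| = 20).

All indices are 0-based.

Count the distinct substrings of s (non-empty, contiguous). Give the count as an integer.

195

rank | idx | suffix
   0 |  18 | ad
   1 |  14 | bbdcad
   2 |   4 | bbeegggcfcbbdcad
   3 |  15 | bdcad
   4 |   5 | beegggcfcbbdcad
   5 |  17 | cad
   6 |  13 | cbbdcad
   7 |  11 | cfcbbdcad
   8 |  19 | d
   9 |  16 | dcad
  10 |   6 | eegggcfcbbdcad
  11 |   7 | egggcfcbbdcad
  12 |  12 | fcbbdcad
  13 |  10 | gcfcbbdcad
  14 |   9 | ggcfcbbdcad
  15 |   8 | gggcfcbbdcad
  16 |   0 | ghhhbbeegggcfcbbdcad
  17 |   3 | hbbeegggcfcbbdcad
  18 |   2 | hhbbeegggcfcbbdcad
  19 |   1 | hhhbbeegggcfcbbdcad

SA = [18, 14, 4, 15, 5, 17, 13, 11, 19, 16, 6, 7, 12, 10, 9, 8, 0, 3, 2, 1]
i: (SA[i-1],SA[i]) lcp shared
  1: (18,14) 0 ''
  2: (14,4) 2 'bb'
  3: (4,15) 1 'b'
  4: (15,5) 1 'b'
  5: (5,17) 0 ''
  6: (17,13) 1 'c'
  7: (13,11) 1 'c'
  8: (11,19) 0 ''
  9: (19,16) 1 'd'
  10: (16,6) 0 ''
  11: (6,7) 1 'e'
  12: (7,12) 0 ''
  13: (12,10) 0 ''
  14: (10,9) 1 'g'
  15: (9,8) 2 'gg'
  16: (8,0) 1 'g'
  17: (0,3) 0 ''
  18: (3,2) 1 'h'
  19: (2,1) 2 'hh'

n(n+1)/2 = 20·21/2 = 210
Σ LCP = 0 + 0 + 2 + 1 + 1 + 0 + 1 + 1 + 0 + 1 + 0 + 1 + 0 + 0 + 1 + 2 + 1 + 0 + 1 + 2 = 15
distinct = 210 − 15 = 195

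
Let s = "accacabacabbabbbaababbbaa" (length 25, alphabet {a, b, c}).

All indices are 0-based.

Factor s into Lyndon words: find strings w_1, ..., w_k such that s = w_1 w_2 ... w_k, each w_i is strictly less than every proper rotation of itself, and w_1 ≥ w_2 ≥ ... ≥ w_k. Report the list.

["acc", "ac", "abacabbabbb", "aababbb", "a", "a"]

emit factor 1: 'acc' (i=0, period=3)
emit factor 2: 'ac' (i=3, period=2)
emit factor 3: 'abacabbabbb' (i=5, period=11)
emit factor 4: 'aababbb' (i=16, period=7)
emit factor 5: 'a' (i=23, period=1)
emit factor 6: 'a' (i=24, period=1)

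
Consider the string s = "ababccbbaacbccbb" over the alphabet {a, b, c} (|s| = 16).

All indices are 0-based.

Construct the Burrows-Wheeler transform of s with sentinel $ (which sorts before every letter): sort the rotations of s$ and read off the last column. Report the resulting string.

bb$babbacccaccabb

rank  rotation           last
    0  $ababccbbaacbccbb  b
    1  aacbccbb$ababccbb  b
    2  ababccbbaacbccbb$  $
    3  abccbbaacbccbb$ab  b
    4  acbccbb$ababccbba  a
    5  b$ababccbbaacbccb  b
    6  baacbccbb$ababccb  b
    7  babccbbaacbccbb$a  a
    8  bb$ababccbbaacbcc  c
    9  bbaacbccbb$ababcc  c
   10  bccbb$ababccbbaac  c
   11  bccbbaacbccbb$aba  a
   12  cbb$ababccbbaacbc  c
   13  cbbaacbccbb$ababc  c
   14  cbccbb$ababccbbaa  a
   15  ccbb$ababccbbaacb  b
   16  ccbbaacbccbb$abab  b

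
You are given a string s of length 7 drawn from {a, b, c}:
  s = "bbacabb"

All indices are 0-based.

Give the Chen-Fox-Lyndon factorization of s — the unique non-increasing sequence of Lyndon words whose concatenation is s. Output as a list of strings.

emit factor 1: 'b' (i=0, period=1)
emit factor 2: 'b' (i=1, period=1)
emit factor 3: 'ac' (i=2, period=2)
emit factor 4: 'abb' (i=4, period=3)

["b", "b", "ac", "abb"]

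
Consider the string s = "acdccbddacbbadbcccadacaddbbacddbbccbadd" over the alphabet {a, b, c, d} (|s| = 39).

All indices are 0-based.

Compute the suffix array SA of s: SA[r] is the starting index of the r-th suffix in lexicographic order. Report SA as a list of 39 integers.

rank→(start, suffix):
  0 → (20, 'acaddbbacddbbccbadd')
  1 → (8, 'acbbadbcccadacaddbbacddbbccbadd')
  2 → (0, 'acdccbddacbbadbcccadacaddbbacddbbccbadd')
  3 → (27, 'acddbbccbadd')
  4 → (18, 'adacaddbbacddbbccbadd')
  5 → (12, 'adbcccadacaddbbacddbbccbadd')
  6 → (36, 'add')
  7 → (22, 'addbbacddbbccbadd')
  8 → (26, 'bacddbbccbadd')
  9 → (11, 'badbcccadacaddbbacddbbccbadd')
  10 → (35, 'badd')
  11 → (25, 'bbacddbbccbadd')
  12 → (10, 'bbadbcccadacaddbbacddbbccbadd')
  13 → (31, 'bbccbadd')
  14 → (32, 'bccbadd')
  15 → (14, 'bcccadacaddbbacddbbccbadd')
  16 → (5, 'bddacbbadbcccadacaddbbacddbbccbadd')
  17 → (17, 'cadacaddbbacddbbccbadd')
  18 → (21, 'caddbbacddbbccbadd')
  19 → (34, 'cbadd')
  20 → (9, 'cbbadbcccadacaddbbacddbbccbadd')
  21 → (4, 'cbddacbbadbcccadacaddbbacddbbccbadd')
  22 → (16, 'ccadacaddbbacddbbccbadd')
  23 → (33, 'ccbadd')
  24 → (3, 'ccbddacbbadbcccadacaddbbacddbbccbadd')
  25 → (15, 'cccadacaddbbacddbbccbadd')
  26 → (1, 'cdccbddacbbadbcccadacaddbbacddbbccbadd')
  27 → (28, 'cddbbccbadd')
  28 → (38, 'd')
  29 → (19, 'dacaddbbacddbbccbadd')
  30 → (7, 'dacbbadbcccadacaddbbacddbbccbadd')
  31 → (24, 'dbbacddbbccbadd')
  32 → (30, 'dbbccbadd')
  33 → (13, 'dbcccadacaddbbacddbbccbadd')
  34 → (2, 'dccbddacbbadbcccadacaddbbacddbbccbadd')
  35 → (37, 'dd')
  36 → (6, 'ddacbbadbcccadacaddbbacddbbccbadd')
  37 → (23, 'ddbbacddbbccbadd')
  38 → (29, 'ddbbccbadd')

[20, 8, 0, 27, 18, 12, 36, 22, 26, 11, 35, 25, 10, 31, 32, 14, 5, 17, 21, 34, 9, 4, 16, 33, 3, 15, 1, 28, 38, 19, 7, 24, 30, 13, 2, 37, 6, 23, 29]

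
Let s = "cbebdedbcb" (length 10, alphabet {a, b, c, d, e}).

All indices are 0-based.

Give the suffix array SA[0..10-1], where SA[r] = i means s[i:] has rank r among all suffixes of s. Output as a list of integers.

sorted suffixes:
  #0 SA[0]=9  'b'
  #1 SA[1]=7  'bcb'
  #2 SA[2]=3  'bdedbcb'
  #3 SA[3]=1  'bebdedbcb'
  #4 SA[4]=8  'cb'
  #5 SA[5]=0  'cbebdedbcb'
  #6 SA[6]=6  'dbcb'
  #7 SA[7]=4  'dedbcb'
  #8 SA[8]=2  'ebdedbcb'
  #9 SA[9]=5  'edbcb'

[9, 7, 3, 1, 8, 0, 6, 4, 2, 5]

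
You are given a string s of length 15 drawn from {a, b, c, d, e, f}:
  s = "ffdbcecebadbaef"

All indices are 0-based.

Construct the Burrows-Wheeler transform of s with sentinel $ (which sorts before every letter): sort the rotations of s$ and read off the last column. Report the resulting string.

fbbeddebafccaef$

rank  rotation          last
    0  $ffdbcecebadbaef  f
    1  adbaef$ffdbceceb  b
    2  aef$ffdbcecebadb  b
    3  badbaef$ffdbcece  e
    4  baef$ffdbcecebad  d
    5  bcecebadbaef$ffd  d
    6  cebadbaef$ffdbce  e
    7  cecebadbaef$ffdb  b
    8  dbaef$ffdbceceba  a
    9  dbcecebadbaef$ff  f
   10  ebadbaef$ffdbcec  c
   11  ecebadbaef$ffdbc  c
   12  ef$ffdbcecebadba  a
   13  f$ffdbcecebadbae  e
   14  fdbcecebadbaef$f  f
   15  ffdbcecebadbaef$  $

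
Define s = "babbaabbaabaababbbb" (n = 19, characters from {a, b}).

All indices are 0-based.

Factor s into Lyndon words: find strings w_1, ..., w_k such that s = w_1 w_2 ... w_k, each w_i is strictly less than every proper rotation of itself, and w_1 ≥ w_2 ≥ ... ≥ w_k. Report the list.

emit factor 1: 'b' (i=0, period=1)
emit factor 2: 'abb' (i=1, period=3)
emit factor 3: 'aabb' (i=4, period=4)
emit factor 4: 'aabaababbbb' (i=8, period=11)

["b", "abb", "aabb", "aabaababbbb"]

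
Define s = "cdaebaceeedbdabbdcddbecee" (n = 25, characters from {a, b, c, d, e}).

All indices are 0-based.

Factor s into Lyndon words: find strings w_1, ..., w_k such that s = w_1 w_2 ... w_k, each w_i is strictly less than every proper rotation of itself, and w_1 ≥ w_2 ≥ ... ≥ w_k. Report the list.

["cd", "aeb", "aceeedbd", "abbdcddbecee"]

emit factor 1: 'cd' (i=0, period=2)
emit factor 2: 'aeb' (i=2, period=3)
emit factor 3: 'aceeedbd' (i=5, period=8)
emit factor 4: 'abbdcddbecee' (i=13, period=12)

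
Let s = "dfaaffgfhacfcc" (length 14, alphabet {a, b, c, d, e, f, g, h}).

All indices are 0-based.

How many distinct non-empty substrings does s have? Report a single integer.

97

sorted suffixes:
  #0 SA[0]=2  'aaffgfhacfcc'
  #1 SA[1]=9  'acfcc'
  #2 SA[2]=3  'affgfhacfcc'
  #3 SA[3]=13  'c'
  #4 SA[4]=12  'cc'
  #5 SA[5]=10  'cfcc'
  #6 SA[6]=0  'dfaaffgfhacfcc'
  #7 SA[7]=1  'faaffgfhacfcc'
  #8 SA[8]=11  'fcc'
  #9 SA[9]=4  'ffgfhacfcc'
  #10 SA[10]=5  'fgfhacfcc'
  #11 SA[11]=7  'fhacfcc'
  #12 SA[12]=6  'gfhacfcc'
  #13 SA[13]=8  'hacfcc'

SA = [2, 9, 3, 13, 12, 10, 0, 1, 11, 4, 5, 7, 6, 8]
rank  pair      lcp
   1  s[2:],s[9:]  1  'a'
   2  s[9:],s[3:]  1  'a'
   3  s[3:],s[13:]  0  ''
   4  s[13:],s[12:]  1  'c'
   5  s[12:],s[10:]  1  'c'
   6  s[10:],s[0:]  0  ''
   7  s[0:],s[1:]  0  ''
   8  s[1:],s[11:]  1  'f'
   9  s[11:],s[4:]  1  'f'
  10  s[4:],s[5:]  1  'f'
  11  s[5:],s[7:]  1  'f'
  12  s[7:],s[6:]  0  ''
  13  s[6:],s[8:]  0  ''

n(n+1)/2 = 14·15/2 = 105
Σ LCP = 0 + 1 + 1 + 0 + 1 + 1 + 0 + 0 + 1 + 1 + 1 + 1 + 0 + 0 = 8
distinct = 105 − 8 = 97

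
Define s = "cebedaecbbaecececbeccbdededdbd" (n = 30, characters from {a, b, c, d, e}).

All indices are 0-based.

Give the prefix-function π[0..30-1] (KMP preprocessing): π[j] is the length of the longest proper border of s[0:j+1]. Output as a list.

π[0] = 0
j=1 s[j]='e': π[1]=0 (border '')
j=2 s[j]='b': π[2]=0 (border '')
j=3 s[j]='e': π[3]=0 (border '')
j=4 s[j]='d': π[4]=0 (border '')
j=5 s[j]='a': π[5]=0 (border '')
j=6 s[j]='e': π[6]=0 (border '')
j=7 s[j]='c': π[7]=1 (border 'c')
j=8 s[j]='b': k: 1→0; π[8]=0 (border '')
j=9 s[j]='b': π[9]=0 (border '')
j=10 s[j]='a': π[10]=0 (border '')
j=11 s[j]='e': π[11]=0 (border '')
j=12 s[j]='c': π[12]=1 (border 'c')
j=13 s[j]='e': π[13]=2 (border 'ce')
j=14 s[j]='c': k: 2→0; π[14]=1 (border 'c')
j=15 s[j]='e': π[15]=2 (border 'ce')
j=16 s[j]='c': k: 2→0; π[16]=1 (border 'c')
j=17 s[j]='b': k: 1→0; π[17]=0 (border '')
j=18 s[j]='e': π[18]=0 (border '')
j=19 s[j]='c': π[19]=1 (border 'c')
j=20 s[j]='c': k: 1→0; π[20]=1 (border 'c')
j=21 s[j]='b': k: 1→0; π[21]=0 (border '')
j=22 s[j]='d': π[22]=0 (border '')
j=23 s[j]='e': π[23]=0 (border '')
j=24 s[j]='d': π[24]=0 (border '')
j=25 s[j]='e': π[25]=0 (border '')
j=26 s[j]='d': π[26]=0 (border '')
j=27 s[j]='d': π[27]=0 (border '')
j=28 s[j]='b': π[28]=0 (border '')
j=29 s[j]='d': π[29]=0 (border '')

[0, 0, 0, 0, 0, 0, 0, 1, 0, 0, 0, 0, 1, 2, 1, 2, 1, 0, 0, 1, 1, 0, 0, 0, 0, 0, 0, 0, 0, 0]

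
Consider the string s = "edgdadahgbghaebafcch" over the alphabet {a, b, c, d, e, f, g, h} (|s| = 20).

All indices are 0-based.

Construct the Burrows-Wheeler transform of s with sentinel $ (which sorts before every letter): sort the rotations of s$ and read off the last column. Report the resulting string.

rank  rotation               last
    0  $edgdadahgbghaebafcch  h
    1  adahgbghaebafcch$edgd  d
    2  aebafcch$edgdadahgbgh  h
    3  afcch$edgdadahgbghaeb  b
    4  ahgbghaebafcch$edgdad  d
    5  bafcch$edgdadahgbghae  e
    6  bghaebafcch$edgdadahg  g
    7  cch$edgdadahgbghaebaf  f
    8  ch$edgdadahgbghaebafc  c
    9  dadahgbghaebafcch$edg  g
   10  dahgbghaebafcch$edgda  a
   11  dgdadahgbghaebafcch$e  e
   12  ebafcch$edgdadahgbgha  a
   13  edgdadahgbghaebafcch$  $
   14  fcch$edgdadahgbghaeba  a
   15  gbghaebafcch$edgdadah  h
   16  gdadahgbghaebafcch$ed  d
   17  ghaebafcch$edgdadahgb  b
   18  h$edgdadahgbghaebafcc  c
   19  haebafcch$edgdadahgbg  g
   20  hgbghaebafcch$edgdada  a

hdhbdegfcgaea$ahdbcga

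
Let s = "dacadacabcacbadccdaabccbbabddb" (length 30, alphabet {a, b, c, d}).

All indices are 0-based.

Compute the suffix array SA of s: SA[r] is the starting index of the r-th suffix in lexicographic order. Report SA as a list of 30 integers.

rank | idx | suffix
   0 |  18 | aabccbbabddb
   1 |   7 | abcacbadccdaabccbbabddb
   2 |  19 | abccbbabddb
   3 |  25 | abddb
   4 |   5 | acabcacbadccdaabccbbabddb
   5 |   1 | acadacabcacbadccdaabccbbabddb
   6 |  10 | acbadccdaabccbbabddb
   7 |   3 | adacabcacbadccdaabccbbabddb
   8 |  13 | adccdaabccbbabddb
   9 |  29 | b
  10 |  24 | babddb
  11 |  12 | badccdaabccbbabddb
  12 |  23 | bbabddb
  13 |   8 | bcacbadccdaabccbbabddb
  14 |  20 | bccbbabddb
  15 |  26 | bddb
  16 |   6 | cabcacbadccdaabccbbabddb
  17 |   9 | cacbadccdaabccbbabddb
  18 |   2 | cadacabcacbadccdaabccbbabddb
  19 |  11 | cbadccdaabccbbabddb
  20 |  22 | cbbabddb
  21 |  21 | ccbbabddb
  22 |  15 | ccdaabccbbabddb
  23 |  16 | cdaabccbbabddb
  24 |  17 | daabccbbabddb
  25 |   4 | dacabcacbadccdaabccbbabddb
  26 |   0 | dacadacabcacbadccdaabccbbabddb
  27 |  28 | db
  28 |  14 | dccdaabccbbabddb
  29 |  27 | ddb

[18, 7, 19, 25, 5, 1, 10, 3, 13, 29, 24, 12, 23, 8, 20, 26, 6, 9, 2, 11, 22, 21, 15, 16, 17, 4, 0, 28, 14, 27]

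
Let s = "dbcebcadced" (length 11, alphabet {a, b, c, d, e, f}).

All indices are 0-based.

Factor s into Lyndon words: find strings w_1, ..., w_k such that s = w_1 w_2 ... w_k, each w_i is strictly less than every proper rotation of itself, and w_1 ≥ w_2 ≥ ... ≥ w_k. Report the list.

["d", "bce", "bc", "adced"]

emit factor 1: 'd' (i=0, period=1)
emit factor 2: 'bce' (i=1, period=3)
emit factor 3: 'bc' (i=4, period=2)
emit factor 4: 'adced' (i=6, period=5)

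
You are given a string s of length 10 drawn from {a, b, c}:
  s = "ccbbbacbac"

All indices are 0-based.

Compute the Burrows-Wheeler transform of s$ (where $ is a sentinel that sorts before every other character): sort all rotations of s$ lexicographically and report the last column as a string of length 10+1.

cbbcbbcaac$

rank  rotation     last
    0  $ccbbbacbac  c
    1  ac$ccbbbacb  b
    2  acbac$ccbbb  b
    3  bac$ccbbbac  c
    4  bacbac$ccbb  b
    5  bbacbac$ccb  b
    6  bbbacbac$cc  c
    7  c$ccbbbacba  a
    8  cbac$ccbbba  a
    9  cbbbacbac$c  c
   10  ccbbbacbac$  $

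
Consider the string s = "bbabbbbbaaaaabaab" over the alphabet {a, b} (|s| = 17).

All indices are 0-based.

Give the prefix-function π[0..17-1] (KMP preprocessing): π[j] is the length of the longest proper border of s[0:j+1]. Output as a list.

π[0] = 0
j=1 s[j]='b': π[1]=1 (border 'b')
j=2 s[j]='a': k: 1→0; π[2]=0 (border '')
j=3 s[j]='b': π[3]=1 (border 'b')
j=4 s[j]='b': π[4]=2 (border 'bb')
j=5 s[j]='b': k: 2→1; π[5]=2 (border 'bb')
j=6 s[j]='b': k: 2→1; π[6]=2 (border 'bb')
j=7 s[j]='b': k: 2→1; π[7]=2 (border 'bb')
j=8 s[j]='a': π[8]=3 (border 'bba')
j=9 s[j]='a': k: 3→0; π[9]=0 (border '')
j=10 s[j]='a': π[10]=0 (border '')
j=11 s[j]='a': π[11]=0 (border '')
j=12 s[j]='a': π[12]=0 (border '')
j=13 s[j]='b': π[13]=1 (border 'b')
j=14 s[j]='a': k: 1→0; π[14]=0 (border '')
j=15 s[j]='a': π[15]=0 (border '')
j=16 s[j]='b': π[16]=1 (border 'b')

[0, 1, 0, 1, 2, 2, 2, 2, 3, 0, 0, 0, 0, 1, 0, 0, 1]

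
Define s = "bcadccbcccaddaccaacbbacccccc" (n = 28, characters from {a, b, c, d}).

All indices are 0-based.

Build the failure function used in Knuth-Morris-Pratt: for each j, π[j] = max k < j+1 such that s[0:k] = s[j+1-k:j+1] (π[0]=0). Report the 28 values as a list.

π[0] = 0
j=1 s[j]='c': π[1]=0 (border '')
j=2 s[j]='a': π[2]=0 (border '')
j=3 s[j]='d': π[3]=0 (border '')
j=4 s[j]='c': π[4]=0 (border '')
j=5 s[j]='c': π[5]=0 (border '')
j=6 s[j]='b': π[6]=1 (border 'b')
j=7 s[j]='c': π[7]=2 (border 'bc')
j=8 s[j]='c': k: 2→0; π[8]=0 (border '')
j=9 s[j]='c': π[9]=0 (border '')
j=10 s[j]='a': π[10]=0 (border '')
j=11 s[j]='d': π[11]=0 (border '')
j=12 s[j]='d': π[12]=0 (border '')
j=13 s[j]='a': π[13]=0 (border '')
j=14 s[j]='c': π[14]=0 (border '')
j=15 s[j]='c': π[15]=0 (border '')
j=16 s[j]='a': π[16]=0 (border '')
j=17 s[j]='a': π[17]=0 (border '')
j=18 s[j]='c': π[18]=0 (border '')
j=19 s[j]='b': π[19]=1 (border 'b')
j=20 s[j]='b': k: 1→0; π[20]=1 (border 'b')
j=21 s[j]='a': k: 1→0; π[21]=0 (border '')
j=22 s[j]='c': π[22]=0 (border '')
j=23 s[j]='c': π[23]=0 (border '')
j=24 s[j]='c': π[24]=0 (border '')
j=25 s[j]='c': π[25]=0 (border '')
j=26 s[j]='c': π[26]=0 (border '')
j=27 s[j]='c': π[27]=0 (border '')

[0, 0, 0, 0, 0, 0, 1, 2, 0, 0, 0, 0, 0, 0, 0, 0, 0, 0, 0, 1, 1, 0, 0, 0, 0, 0, 0, 0]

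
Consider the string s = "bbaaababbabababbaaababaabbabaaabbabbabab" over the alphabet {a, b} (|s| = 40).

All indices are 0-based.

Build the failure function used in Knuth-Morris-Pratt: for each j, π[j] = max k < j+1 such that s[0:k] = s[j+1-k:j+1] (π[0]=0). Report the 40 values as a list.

[0, 1, 0, 0, 0, 1, 0, 1, 2, 3, 1, 0, 1, 0, 1, 2, 3, 4, 5, 6, 7, 8, 0, 0, 1, 2, 3, 1, 0, 0, 0, 1, 2, 3, 1, 2, 3, 1, 0, 1]

π[0] = 0
j=1 s[j]='b': π[1]=1 (border 'b')
j=2 s[j]='a': k: 1→0; π[2]=0 (border '')
j=3 s[j]='a': π[3]=0 (border '')
j=4 s[j]='a': π[4]=0 (border '')
j=5 s[j]='b': π[5]=1 (border 'b')
j=6 s[j]='a': k: 1→0; π[6]=0 (border '')
j=7 s[j]='b': π[7]=1 (border 'b')
j=8 s[j]='b': π[8]=2 (border 'bb')
j=9 s[j]='a': π[9]=3 (border 'bba')
j=10 s[j]='b': k: 3→0; π[10]=1 (border 'b')
j=11 s[j]='a': k: 1→0; π[11]=0 (border '')
j=12 s[j]='b': π[12]=1 (border 'b')
j=13 s[j]='a': k: 1→0; π[13]=0 (border '')
j=14 s[j]='b': π[14]=1 (border 'b')
j=15 s[j]='b': π[15]=2 (border 'bb')
j=16 s[j]='a': π[16]=3 (border 'bba')
j=17 s[j]='a': π[17]=4 (border 'bbaa')
j=18 s[j]='a': π[18]=5 (border 'bbaaa')
j=19 s[j]='b': π[19]=6 (border 'bbaaab')
j=20 s[j]='a': π[20]=7 (border 'bbaaaba')
j=21 s[j]='b': π[21]=8 (border 'bbaaabab')
j=22 s[j]='a': k: 8→1→0; π[22]=0 (border '')
j=23 s[j]='a': π[23]=0 (border '')
j=24 s[j]='b': π[24]=1 (border 'b')
j=25 s[j]='b': π[25]=2 (border 'bb')
j=26 s[j]='a': π[26]=3 (border 'bba')
j=27 s[j]='b': k: 3→0; π[27]=1 (border 'b')
j=28 s[j]='a': k: 1→0; π[28]=0 (border '')
j=29 s[j]='a': π[29]=0 (border '')
j=30 s[j]='a': π[30]=0 (border '')
j=31 s[j]='b': π[31]=1 (border 'b')
j=32 s[j]='b': π[32]=2 (border 'bb')
j=33 s[j]='a': π[33]=3 (border 'bba')
j=34 s[j]='b': k: 3→0; π[34]=1 (border 'b')
j=35 s[j]='b': π[35]=2 (border 'bb')
j=36 s[j]='a': π[36]=3 (border 'bba')
j=37 s[j]='b': k: 3→0; π[37]=1 (border 'b')
j=38 s[j]='a': k: 1→0; π[38]=0 (border '')
j=39 s[j]='b': π[39]=1 (border 'b')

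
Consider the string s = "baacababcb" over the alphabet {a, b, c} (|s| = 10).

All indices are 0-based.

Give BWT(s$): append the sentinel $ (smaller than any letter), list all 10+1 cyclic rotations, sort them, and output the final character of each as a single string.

rank  rotation     last
    0  $baacababcb  b
    1  aacababcb$b  b
    2  ababcb$baac  c
    3  abcb$baacab  b
    4  acababcb$ba  a
    5  b$baacababc  c
    6  baacababcb$  $
    7  babcb$baaca  a
    8  bcb$baacaba  a
    9  cababcb$baa  a
   10  cb$baacabab  b

bbcbac$aaab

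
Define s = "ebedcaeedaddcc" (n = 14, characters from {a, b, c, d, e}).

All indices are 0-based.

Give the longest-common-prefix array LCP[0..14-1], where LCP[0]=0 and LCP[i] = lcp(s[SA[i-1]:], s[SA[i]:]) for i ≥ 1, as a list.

[0, 1, 0, 0, 1, 1, 0, 1, 2, 1, 0, 1, 2, 1]

rank→(start, suffix):
  0 → (9, 'addcc')
  1 → (5, 'aeedaddcc')
  2 → (1, 'bedcaeedaddcc')
  3 → (13, 'c')
  4 → (4, 'caeedaddcc')
  5 → (12, 'cc')
  6 → (8, 'daddcc')
  7 → (3, 'dcaeedaddcc')
  8 → (11, 'dcc')
  9 → (10, 'ddcc')
  10 → (0, 'ebedcaeedaddcc')
  11 → (7, 'edaddcc')
  12 → (2, 'edcaeedaddcc')
  13 → (6, 'eedaddcc')

SA = [9, 5, 1, 13, 4, 12, 8, 3, 11, 10, 0, 7, 2, 6]
i: (SA[i-1],SA[i]) lcp shared
  1: (9,5) 1 'a'
  2: (5,1) 0 ''
  3: (1,13) 0 ''
  4: (13,4) 1 'c'
  5: (4,12) 1 'c'
  6: (12,8) 0 ''
  7: (8,3) 1 'd'
  8: (3,11) 2 'dc'
  9: (11,10) 1 'd'
  10: (10,0) 0 ''
  11: (0,7) 1 'e'
  12: (7,2) 2 'ed'
  13: (2,6) 1 'e'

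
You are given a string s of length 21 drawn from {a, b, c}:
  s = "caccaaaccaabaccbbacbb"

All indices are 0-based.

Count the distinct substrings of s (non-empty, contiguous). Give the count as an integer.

rank | idx | suffix
   0 |   4 | aaaccaabaccbbacbb
   1 |   9 | aabaccbbacbb
   2 |   5 | aaccaabaccbbacbb
   3 |  10 | abaccbbacbb
   4 |  17 | acbb
   5 |   1 | accaaaccaabaccbbacbb
   6 |   6 | accaabaccbbacbb
   7 |  12 | accbbacbb
   8 |  20 | b
   9 |  16 | bacbb
  10 |  11 | baccbbacbb
  11 |  19 | bb
  12 |  15 | bbacbb
  13 |   3 | caaaccaabaccbbacbb
  14 |   8 | caabaccbbacbb
  15 |   0 | caccaaaccaabaccbbacbb
  16 |  18 | cbb
  17 |  14 | cbbacbb
  18 |   2 | ccaaaccaabaccbbacbb
  19 |   7 | ccaabaccbbacbb
  20 |  13 | ccbbacbb

SA = [4, 9, 5, 10, 17, 1, 6, 12, 20, 16, 11, 19, 15, 3, 8, 0, 18, 14, 2, 7, 13]
[i] adj suffixes → lcp
  [1] 4/9 → 2 ('aa')
  [2] 9/5 → 2 ('aa')
  [3] 5/10 → 1 ('a')
  [4] 10/17 → 1 ('a')
  [5] 17/1 → 2 ('ac')
  [6] 1/6 → 5 ('accaa')
  [7] 6/12 → 3 ('acc')
  [8] 12/20 → 0 ('')
  [9] 20/16 → 1 ('b')
  [10] 16/11 → 3 ('bac')
  [11] 11/19 → 1 ('b')
  [12] 19/15 → 2 ('bb')
  [13] 15/3 → 0 ('')
  [14] 3/8 → 3 ('caa')
  [15] 8/0 → 2 ('ca')
  [16] 0/18 → 1 ('c')
  [17] 18/14 → 3 ('cbb')
  [18] 14/2 → 1 ('c')
  [19] 2/7 → 4 ('ccaa')
  [20] 7/13 → 2 ('cc')

n(n+1)/2 = 21·22/2 = 231
Σ LCP = 0 + 2 + 2 + 1 + 1 + 2 + 5 + 3 + 0 + 1 + 3 + 1 + 2 + 0 + 3 + 2 + 1 + 3 + 1 + 4 + 2 = 39
distinct = 231 − 39 = 192

192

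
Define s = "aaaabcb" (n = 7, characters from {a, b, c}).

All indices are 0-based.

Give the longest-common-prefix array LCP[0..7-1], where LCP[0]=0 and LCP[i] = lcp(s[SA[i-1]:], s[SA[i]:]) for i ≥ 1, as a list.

[0, 3, 2, 1, 0, 1, 0]

rank | idx | suffix
   0 |   0 | aaaabcb
   1 |   1 | aaabcb
   2 |   2 | aabcb
   3 |   3 | abcb
   4 |   6 | b
   5 |   4 | bcb
   6 |   5 | cb

SA = [0, 1, 2, 3, 6, 4, 5]
i: (SA[i-1],SA[i]) lcp shared
  1: (0,1) 3 'aaa'
  2: (1,2) 2 'aa'
  3: (2,3) 1 'a'
  4: (3,6) 0 ''
  5: (6,4) 1 'b'
  6: (4,5) 0 ''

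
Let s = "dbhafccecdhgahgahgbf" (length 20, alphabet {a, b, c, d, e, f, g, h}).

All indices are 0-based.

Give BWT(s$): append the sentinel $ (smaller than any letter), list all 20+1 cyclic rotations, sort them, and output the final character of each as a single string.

rank  rotation               last
    0  $dbhafccecdhgahgahgbf  f
    1  afccecdhgahgahgbf$dbh  h
    2  ahgahgbf$dbhafccecdhg  g
    3  ahgbf$dbhafccecdhgahg  g
    4  bf$dbhafccecdhgahgahg  g
    5  bhafccecdhgahgahgbf$d  d
    6  ccecdhgahgahgbf$dbhaf  f
    7  cdhgahgahgbf$dbhafcce  e
    8  cecdhgahgahgbf$dbhafc  c
    9  dbhafccecdhgahgahgbf$  $
   10  dhgahgahgbf$dbhafccec  c
   11  ecdhgahgahgbf$dbhafcc  c
   12  f$dbhafccecdhgahgahgb  b
   13  fccecdhgahgahgbf$dbha  a
   14  gahgahgbf$dbhafccecdh  h
   15  gahgbf$dbhafccecdhgah  h
   16  gbf$dbhafccecdhgahgah  h
   17  hafccecdhgahgahgbf$db  b
   18  hgahgahgbf$dbhafccecd  d
   19  hgahgbf$dbhafccecdhga  a
   20  hgbf$dbhafccecdhgahga  a

fhgggdfec$ccbahhhbdaa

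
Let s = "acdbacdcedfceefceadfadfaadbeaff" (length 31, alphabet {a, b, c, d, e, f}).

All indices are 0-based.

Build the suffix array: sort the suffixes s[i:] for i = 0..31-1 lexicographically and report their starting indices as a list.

sorted suffixes:
  #0 SA[0]=23  'aadbeaff'
  #1 SA[1]=0  'acdbacdcedfceefceadfadfaadbeaff'
  #2 SA[2]=4  'acdcedfceefceadfadfaadbeaff'
  #3 SA[3]=24  'adbeaff'
  #4 SA[4]=20  'adfaadbeaff'
  #5 SA[5]=17  'adfadfaadbeaff'
  #6 SA[6]=28  'aff'
  #7 SA[7]=3  'bacdcedfceefceadfadfaadbeaff'
  #8 SA[8]=26  'beaff'
  #9 SA[9]=1  'cdbacdcedfceefceadfadfaadbeaff'
  #10 SA[10]=5  'cdcedfceefceadfadfaadbeaff'
  #11 SA[11]=15  'ceadfadfaadbeaff'
  #12 SA[12]=7  'cedfceefceadfadfaadbeaff'
  #13 SA[13]=11  'ceefceadfadfaadbeaff'
  #14 SA[14]=2  'dbacdcedfceefceadfadfaadbeaff'
  #15 SA[15]=25  'dbeaff'
  #16 SA[16]=6  'dcedfceefceadfadfaadbeaff'
  #17 SA[17]=21  'dfaadbeaff'
  #18 SA[18]=18  'dfadfaadbeaff'
  #19 SA[19]=9  'dfceefceadfadfaadbeaff'
  #20 SA[20]=16  'eadfadfaadbeaff'
  #21 SA[21]=27  'eaff'
  #22 SA[22]=8  'edfceefceadfadfaadbeaff'
  #23 SA[23]=12  'eefceadfadfaadbeaff'
  #24 SA[24]=13  'efceadfadfaadbeaff'
  #25 SA[25]=30  'f'
  #26 SA[26]=22  'faadbeaff'
  #27 SA[27]=19  'fadfaadbeaff'
  #28 SA[28]=14  'fceadfadfaadbeaff'
  #29 SA[29]=10  'fceefceadfadfaadbeaff'
  #30 SA[30]=29  'ff'

[23, 0, 4, 24, 20, 17, 28, 3, 26, 1, 5, 15, 7, 11, 2, 25, 6, 21, 18, 9, 16, 27, 8, 12, 13, 30, 22, 19, 14, 10, 29]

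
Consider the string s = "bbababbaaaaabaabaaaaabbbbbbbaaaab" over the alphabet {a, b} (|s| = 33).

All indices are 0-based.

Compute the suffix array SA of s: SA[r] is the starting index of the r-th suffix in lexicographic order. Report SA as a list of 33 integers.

[7, 16, 28, 8, 17, 29, 9, 18, 30, 13, 10, 19, 31, 14, 11, 2, 4, 20, 32, 6, 15, 27, 12, 1, 3, 5, 26, 0, 25, 24, 23, 22, 21]

rank | idx | suffix
   0 |   7 | aaaaabaabaaaaabbbbbbbaaaab
   1 |  16 | aaaaabbbbbbbaaaab
   2 |  28 | aaaab
   3 |   8 | aaaabaabaaaaabbbbbbbaaaab
   4 |  17 | aaaabbbbbbbaaaab
   5 |  29 | aaab
   6 |   9 | aaabaabaaaaabbbbbbbaaaab
   7 |  18 | aaabbbbbbbaaaab
   8 |  30 | aab
   9 |  13 | aabaaaaabbbbbbbaaaab
  10 |  10 | aabaabaaaaabbbbbbbaaaab
  11 |  19 | aabbbbbbbaaaab
  12 |  31 | ab
  13 |  14 | abaaaaabbbbbbbaaaab
  14 |  11 | abaabaaaaabbbbbbbaaaab
  15 |   2 | ababbaaaaabaabaaaaabbbbbbbaaaab
  16 |   4 | abbaaaaabaabaaaaabbbbbbbaaaab
  17 |  20 | abbbbbbbaaaab
  18 |  32 | b
  19 |   6 | baaaaabaabaaaaabbbbbbbaaaab
  20 |  15 | baaaaabbbbbbbaaaab
  21 |  27 | baaaab
  22 |  12 | baabaaaaabbbbbbbaaaab
  23 |   1 | bababbaaaaabaabaaaaabbbbbbbaaaab
  24 |   3 | babbaaaaabaabaaaaabbbbbbbaaaab
  25 |   5 | bbaaaaabaabaaaaabbbbbbbaaaab
  26 |  26 | bbaaaab
  27 |   0 | bbababbaaaaabaabaaaaabbbbbbbaaaab
  28 |  25 | bbbaaaab
  29 |  24 | bbbbaaaab
  30 |  23 | bbbbbaaaab
  31 |  22 | bbbbbbaaaab
  32 |  21 | bbbbbbbaaaab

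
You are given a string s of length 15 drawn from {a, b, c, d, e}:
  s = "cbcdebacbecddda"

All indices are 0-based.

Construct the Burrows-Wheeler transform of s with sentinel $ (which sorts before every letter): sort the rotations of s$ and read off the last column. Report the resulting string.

rank  rotation          last
    0  $cbcdebacbecddda  a
    1  a$cbcdebacbecddd  d
    2  acbecddda$cbcdeb  b
    3  bacbecddda$cbcde  e
    4  bcdebacbecddda$c  c
    5  becddda$cbcdebac  c
    6  cbcdebacbecddda$  $
    7  cbecddda$cbcdeba  a
    8  cddda$cbcdebacbe  e
    9  cdebacbecddda$cb  b
   10  da$cbcdebacbecdd  d
   11  dda$cbcdebacbecd  d
   12  ddda$cbcdebacbec  c
   13  debacbecddda$cbc  c
   14  ebacbecddda$cbcd  d
   15  ecddda$cbcdebacb  b

adbecc$aebddccdb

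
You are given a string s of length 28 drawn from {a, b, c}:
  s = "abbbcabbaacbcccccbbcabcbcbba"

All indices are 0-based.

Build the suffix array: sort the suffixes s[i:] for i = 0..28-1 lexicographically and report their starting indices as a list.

rank | idx | suffix
   0 |  27 | a
   1 |   8 | aacbcccccbbcabcbcbba
   2 |   5 | abbaacbcccccbbcabcbcbba
   3 |   0 | abbbcabbaacbcccccbbcabcbcbba
   4 |  20 | abcbcbba
   5 |   9 | acbcccccbbcabcbcbba
   6 |  26 | ba
   7 |   7 | baacbcccccbbcabcbcbba
   8 |  25 | bba
   9 |   6 | bbaacbcccccbbcabcbcbba
  10 |   1 | bbbcabbaacbcccccbbcabcbcbba
  11 |   2 | bbcabbaacbcccccbbcabcbcbba
  12 |  17 | bbcabcbcbba
  13 |   3 | bcabbaacbcccccbbcabcbcbba
  14 |  18 | bcabcbcbba
  15 |  23 | bcbba
  16 |  21 | bcbcbba
  17 |  11 | bcccccbbcabcbcbba
  18 |   4 | cabbaacbcccccbbcabcbcbba
  19 |  19 | cabcbcbba
  20 |  24 | cbba
  21 |  16 | cbbcabcbcbba
  22 |  22 | cbcbba
  23 |  10 | cbcccccbbcabcbcbba
  24 |  15 | ccbbcabcbcbba
  25 |  14 | cccbbcabcbcbba
  26 |  13 | ccccbbcabcbcbba
  27 |  12 | cccccbbcabcbcbba

[27, 8, 5, 0, 20, 9, 26, 7, 25, 6, 1, 2, 17, 3, 18, 23, 21, 11, 4, 19, 24, 16, 22, 10, 15, 14, 13, 12]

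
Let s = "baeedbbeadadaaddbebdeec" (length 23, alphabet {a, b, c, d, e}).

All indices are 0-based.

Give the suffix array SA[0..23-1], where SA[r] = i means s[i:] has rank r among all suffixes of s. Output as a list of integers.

rank | idx | suffix
   0 |  12 | aaddbebdeec
   1 |  10 | adaaddbebdeec
   2 |   8 | adadaaddbebdeec
   3 |  13 | addbebdeec
   4 |   1 | aeedbbeadadaaddbebdeec
   5 |   0 | baeedbbeadadaaddbebdeec
   6 |   5 | bbeadadaaddbebdeec
   7 |  18 | bdeec
   8 |   6 | beadadaaddbebdeec
   9 |  16 | bebdeec
  10 |  22 | c
  11 |  11 | daaddbebdeec
  12 |   9 | dadaaddbebdeec
  13 |   4 | dbbeadadaaddbebdeec
  14 |  15 | dbebdeec
  15 |  14 | ddbebdeec
  16 |  19 | deec
  17 |   7 | eadadaaddbebdeec
  18 |  17 | ebdeec
  19 |  21 | ec
  20 |   3 | edbbeadadaaddbebdeec
  21 |  20 | eec
  22 |   2 | eedbbeadadaaddbebdeec

[12, 10, 8, 13, 1, 0, 5, 18, 6, 16, 22, 11, 9, 4, 15, 14, 19, 7, 17, 21, 3, 20, 2]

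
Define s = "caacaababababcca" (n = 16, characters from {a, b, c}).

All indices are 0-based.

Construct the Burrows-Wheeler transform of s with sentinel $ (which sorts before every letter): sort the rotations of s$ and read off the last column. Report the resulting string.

rank  rotation           last
    0  $caacaababababcca  a
    1  a$caacaababababcc  c
    2  aababababcca$caac  c
    3  aacaababababcca$c  c
    4  ababababcca$caaca  a
    5  abababcca$caacaab  b
    6  ababcca$caacaabab  b
    7  abcca$caacaababab  b
    8  acaababababcca$ca  a
    9  babababcca$caacaa  a
   10  bababcca$caacaaba  a
   11  babcca$caacaababa  a
   12  bcca$caacaabababa  a
   13  ca$caacaababababc  c
   14  caababababcca$caa  a
   15  caacaababababcca$  $
   16  cca$caacaabababab  b

acccabbbaaaaaca$b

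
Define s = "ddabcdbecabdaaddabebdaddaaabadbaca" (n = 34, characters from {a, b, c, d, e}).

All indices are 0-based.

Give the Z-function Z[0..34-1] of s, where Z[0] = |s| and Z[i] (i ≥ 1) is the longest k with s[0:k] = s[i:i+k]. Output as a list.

[34, 1, 0, 0, 0, 1, 0, 0, 0, 0, 0, 1, 0, 0, 4, 1, 0, 0, 0, 0, 1, 0, 3, 1, 0, 0, 0, 0, 0, 1, 0, 0, 0, 0]

Z[0]=34
i=1: fresh scan; Z[1]=1 grow→box=[1,2)
i=2: fresh scan; Z[2]=0
i=3: fresh scan; Z[3]=0
i=4: fresh scan; Z[4]=0
i=5: fresh scan; Z[5]=1 grow→box=[5,6)
i=6: fresh scan; Z[6]=0
i=7: fresh scan; Z[7]=0
i=8: fresh scan; Z[8]=0
i=9: fresh scan; Z[9]=0
i=10: fresh scan; Z[10]=0
i=11: fresh scan; Z[11]=1 grow→box=[11,12)
i=12: fresh scan; Z[12]=0
i=13: fresh scan; Z[13]=0
i=14: fresh scan; Z[14]=4 grow→box=[14,18)
i=15: min(r-i=3, Z[1]=1)=1; Z[15]=1
i=16: min(r-i=2, Z[2]=0)=0; Z[16]=0
i=17: min(r-i=1, Z[3]=0)=0; Z[17]=0
i=18: fresh scan; Z[18]=0
i=19: fresh scan; Z[19]=0
i=20: fresh scan; Z[20]=1 grow→box=[20,21)
i=21: fresh scan; Z[21]=0
i=22: fresh scan; Z[22]=3 grow→box=[22,25)
i=23: min(r-i=2, Z[1]=1)=1; Z[23]=1
i=24: min(r-i=1, Z[2]=0)=0; Z[24]=0
i=25: fresh scan; Z[25]=0
i=26: fresh scan; Z[26]=0
i=27: fresh scan; Z[27]=0
i=28: fresh scan; Z[28]=0
i=29: fresh scan; Z[29]=1 grow→box=[29,30)
i=30: fresh scan; Z[30]=0
i=31: fresh scan; Z[31]=0
i=32: fresh scan; Z[32]=0
i=33: fresh scan; Z[33]=0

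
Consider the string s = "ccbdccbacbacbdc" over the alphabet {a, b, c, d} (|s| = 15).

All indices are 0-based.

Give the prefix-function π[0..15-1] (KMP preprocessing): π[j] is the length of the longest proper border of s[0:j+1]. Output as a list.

π[0] = 0
j=1 s[j]='c': π[1]=1 (border 'c')
j=2 s[j]='b': k: 1→0; π[2]=0 (border '')
j=3 s[j]='d': π[3]=0 (border '')
j=4 s[j]='c': π[4]=1 (border 'c')
j=5 s[j]='c': π[5]=2 (border 'cc')
j=6 s[j]='b': π[6]=3 (border 'ccb')
j=7 s[j]='a': k: 3→0; π[7]=0 (border '')
j=8 s[j]='c': π[8]=1 (border 'c')
j=9 s[j]='b': k: 1→0; π[9]=0 (border '')
j=10 s[j]='a': π[10]=0 (border '')
j=11 s[j]='c': π[11]=1 (border 'c')
j=12 s[j]='b': k: 1→0; π[12]=0 (border '')
j=13 s[j]='d': π[13]=0 (border '')
j=14 s[j]='c': π[14]=1 (border 'c')

[0, 1, 0, 0, 1, 2, 3, 0, 1, 0, 0, 1, 0, 0, 1]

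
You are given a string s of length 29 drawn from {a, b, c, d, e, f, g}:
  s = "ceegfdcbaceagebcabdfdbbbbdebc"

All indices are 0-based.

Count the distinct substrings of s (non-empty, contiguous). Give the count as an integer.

404

rank | idx | suffix
   0 |  16 | abdfdbbbbdebc
   1 |   8 | aceagebcabdfdbbbbdebc
   2 |  11 | agebcabdfdbbbbdebc
   3 |   7 | baceagebcabdfdbbbbdebc
   4 |  21 | bbbbdebc
   5 |  22 | bbbdebc
   6 |  23 | bbdebc
   7 |  27 | bc
   8 |  14 | bcabdfdbbbbdebc
   9 |  24 | bdebc
  10 |  17 | bdfdbbbbdebc
  11 |  28 | c
  12 |  15 | cabdfdbbbbdebc
  13 |   6 | cbaceagebcabdfdbbbbdebc
  14 |   9 | ceagebcabdfdbbbbdebc
  15 |   0 | ceegfdcbaceagebcabdfdbbbbdebc
  16 |  20 | dbbbbdebc
  17 |   5 | dcbaceagebcabdfdbbbbdebc
  18 |  25 | debc
  19 |  18 | dfdbbbbdebc
  20 |  10 | eagebcabdfdbbbbdebc
  21 |  26 | ebc
  22 |  13 | ebcabdfdbbbbdebc
  23 |   1 | eegfdcbaceagebcabdfdbbbbdebc
  24 |   2 | egfdcbaceagebcabdfdbbbbdebc
  25 |  19 | fdbbbbdebc
  26 |   4 | fdcbaceagebcabdfdbbbbdebc
  27 |  12 | gebcabdfdbbbbdebc
  28 |   3 | gfdcbaceagebcabdfdbbbbdebc

SA = [16, 8, 11, 7, 21, 22, 23, 27, 14, 24, 17, 28, 15, 6, 9, 0, 20, 5, 25, 18, 10, 26, 13, 1, 2, 19, 4, 12, 3]
rank  pair      lcp
   1  s[16:],s[8:]  1  'a'
   2  s[8:],s[11:]  1  'a'
   3  s[11:],s[7:]  0  ''
   4  s[7:],s[21:]  1  'b'
   5  s[21:],s[22:]  3  'bbb'
   6  s[22:],s[23:]  2  'bb'
   7  s[23:],s[27:]  1  'b'
   8  s[27:],s[14:]  2  'bc'
   9  s[14:],s[24:]  1  'b'
  10  s[24:],s[17:]  2  'bd'
  11  s[17:],s[28:]  0  ''
  12  s[28:],s[15:]  1  'c'
  13  s[15:],s[6:]  1  'c'
  14  s[6:],s[9:]  1  'c'
  15  s[9:],s[0:]  2  'ce'
  16  s[0:],s[20:]  0  ''
  17  s[20:],s[5:]  1  'd'
  18  s[5:],s[25:]  1  'd'
  19  s[25:],s[18:]  1  'd'
  20  s[18:],s[10:]  0  ''
  21  s[10:],s[26:]  1  'e'
  22  s[26:],s[13:]  3  'ebc'
  23  s[13:],s[1:]  1  'e'
  24  s[1:],s[2:]  1  'e'
  25  s[2:],s[19:]  0  ''
  26  s[19:],s[4:]  2  'fd'
  27  s[4:],s[12:]  0  ''
  28  s[12:],s[3:]  1  'g'

n(n+1)/2 = 29·30/2 = 435
Σ LCP = 0 + 1 + 1 + 0 + 1 + 3 + 2 + 1 + 2 + 1 + 2 + 0 + 1 + 1 + 1 + 2 + 0 + 1 + 1 + 1 + 0 + 1 + 3 + 1 + 1 + 0 + 2 + 0 + 1 = 31
distinct = 435 − 31 = 404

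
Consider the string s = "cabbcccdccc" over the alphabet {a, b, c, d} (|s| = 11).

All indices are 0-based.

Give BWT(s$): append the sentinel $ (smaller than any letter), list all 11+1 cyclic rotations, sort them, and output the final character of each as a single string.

rank  rotation      last
    0  $cabbcccdccc  c
    1  abbcccdccc$c  c
    2  bbcccdccc$ca  a
    3  bcccdccc$cab  b
    4  c$cabbcccdcc  c
    5  cabbcccdccc$  $
    6  cc$cabbcccdc  c
    7  ccc$cabbcccd  d
    8  cccdccc$cabb  b
    9  ccdccc$cabbc  c
   10  cdccc$cabbcc  c
   11  dccc$cabbccc  c

ccabc$cdbccc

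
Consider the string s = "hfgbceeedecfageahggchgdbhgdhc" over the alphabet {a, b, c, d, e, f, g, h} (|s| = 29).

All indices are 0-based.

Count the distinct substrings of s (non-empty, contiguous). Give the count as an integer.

rank | idx | suffix
   0 |  12 | ageahggchgdbhgdhc
   1 |  15 | ahggchgdbhgdhc
   2 |   3 | bceeedecfageahggchgdbhgdhc
   3 |  23 | bhgdhc
   4 |  28 | c
   5 |   4 | ceeedecfageahggchgdbhgdhc
   6 |  10 | cfageahggchgdbhgdhc
   7 |  19 | chgdbhgdhc
   8 |  22 | dbhgdhc
   9 |   8 | decfageahggchgdbhgdhc
  10 |  26 | dhc
  11 |  14 | eahggchgdbhgdhc
  12 |   9 | ecfageahggchgdbhgdhc
  13 |   7 | edecfageahggchgdbhgdhc
  14 |   6 | eedecfageahggchgdbhgdhc
  15 |   5 | eeedecfageahggchgdbhgdhc
  16 |  11 | fageahggchgdbhgdhc
  17 |   1 | fgbceeedecfageahggchgdbhgdhc
  18 |   2 | gbceeedecfageahggchgdbhgdhc
  19 |  18 | gchgdbhgdhc
  20 |  21 | gdbhgdhc
  21 |  25 | gdhc
  22 |  13 | geahggchgdbhgdhc
  23 |  17 | ggchgdbhgdhc
  24 |  27 | hc
  25 |   0 | hfgbceeedecfageahggchgdbhgdhc
  26 |  20 | hgdbhgdhc
  27 |  24 | hgdhc
  28 |  16 | hggchgdbhgdhc

SA = [12, 15, 3, 23, 28, 4, 10, 19, 22, 8, 26, 14, 9, 7, 6, 5, 11, 1, 2, 18, 21, 25, 13, 17, 27, 0, 20, 24, 16]
rank  pair      lcp
   1  s[12:],s[15:]  1  'a'
   2  s[15:],s[3:]  0  ''
   3  s[3:],s[23:]  1  'b'
   4  s[23:],s[28:]  0  ''
   5  s[28:],s[4:]  1  'c'
   6  s[4:],s[10:]  1  'c'
   7  s[10:],s[19:]  1  'c'
   8  s[19:],s[22:]  0  ''
   9  s[22:],s[8:]  1  'd'
  10  s[8:],s[26:]  1  'd'
  11  s[26:],s[14:]  0  ''
  12  s[14:],s[9:]  1  'e'
  13  s[9:],s[7:]  1  'e'
  14  s[7:],s[6:]  1  'e'
  15  s[6:],s[5:]  2  'ee'
  16  s[5:],s[11:]  0  ''
  17  s[11:],s[1:]  1  'f'
  18  s[1:],s[2:]  0  ''
  19  s[2:],s[18:]  1  'g'
  20  s[18:],s[21:]  1  'g'
  21  s[21:],s[25:]  2  'gd'
  22  s[25:],s[13:]  1  'g'
  23  s[13:],s[17:]  1  'g'
  24  s[17:],s[27:]  0  ''
  25  s[27:],s[0:]  1  'h'
  26  s[0:],s[20:]  1  'h'
  27  s[20:],s[24:]  3  'hgd'
  28  s[24:],s[16:]  2  'hg'

n(n+1)/2 = 29·30/2 = 435
Σ LCP = 0 + 1 + 0 + 1 + 0 + 1 + 1 + 1 + 0 + 1 + 1 + 0 + 1 + 1 + 1 + 2 + 0 + 1 + 0 + 1 + 1 + 2 + 1 + 1 + 0 + 1 + 1 + 3 + 2 = 26
distinct = 435 − 26 = 409

409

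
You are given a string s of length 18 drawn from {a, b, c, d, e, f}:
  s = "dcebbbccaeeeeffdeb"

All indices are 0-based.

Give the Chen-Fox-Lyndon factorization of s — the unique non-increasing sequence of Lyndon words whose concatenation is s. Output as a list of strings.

emit factor 1: 'd' (i=0, period=1)
emit factor 2: 'ce' (i=1, period=2)
emit factor 3: 'bbbcc' (i=3, period=5)
emit factor 4: 'aeeeeffdeb' (i=8, period=10)

["d", "ce", "bbbcc", "aeeeeffdeb"]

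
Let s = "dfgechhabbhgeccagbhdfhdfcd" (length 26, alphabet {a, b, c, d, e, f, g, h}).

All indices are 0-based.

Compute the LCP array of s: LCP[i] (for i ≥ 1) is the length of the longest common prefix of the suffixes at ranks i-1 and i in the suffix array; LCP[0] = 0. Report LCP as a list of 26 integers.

[0, 1, 0, 1, 2, 0, 1, 1, 1, 0, 1, 2, 2, 0, 2, 0, 1, 1, 0, 1, 3, 0, 1, 3, 1, 1]

sorted suffixes:
  #0 SA[0]=7  'abbhgeccagbhdfhdfcd'
  #1 SA[1]=15  'agbhdfhdfcd'
  #2 SA[2]=8  'bbhgeccagbhdfhdfcd'
  #3 SA[3]=17  'bhdfhdfcd'
  #4 SA[4]=9  'bhgeccagbhdfhdfcd'
  #5 SA[5]=14  'cagbhdfhdfcd'
  #6 SA[6]=13  'ccagbhdfhdfcd'
  #7 SA[7]=24  'cd'
  #8 SA[8]=4  'chhabbhgeccagbhdfhdfcd'
  #9 SA[9]=25  'd'
  #10 SA[10]=22  'dfcd'
  #11 SA[11]=0  'dfgechhabbhgeccagbhdfhdfcd'
  #12 SA[12]=19  'dfhdfcd'
  #13 SA[13]=12  'eccagbhdfhdfcd'
  #14 SA[14]=3  'echhabbhgeccagbhdfhdfcd'
  #15 SA[15]=23  'fcd'
  #16 SA[16]=1  'fgechhabbhgeccagbhdfhdfcd'
  #17 SA[17]=20  'fhdfcd'
  #18 SA[18]=16  'gbhdfhdfcd'
  #19 SA[19]=11  'geccagbhdfhdfcd'
  #20 SA[20]=2  'gechhabbhgeccagbhdfhdfcd'
  #21 SA[21]=6  'habbhgeccagbhdfhdfcd'
  #22 SA[22]=21  'hdfcd'
  #23 SA[23]=18  'hdfhdfcd'
  #24 SA[24]=10  'hgeccagbhdfhdfcd'
  #25 SA[25]=5  'hhabbhgeccagbhdfhdfcd'

SA = [7, 15, 8, 17, 9, 14, 13, 24, 4, 25, 22, 0, 19, 12, 3, 23, 1, 20, 16, 11, 2, 6, 21, 18, 10, 5]
rank  pair      lcp
   1  s[7:],s[15:]  1  'a'
   2  s[15:],s[8:]  0  ''
   3  s[8:],s[17:]  1  'b'
   4  s[17:],s[9:]  2  'bh'
   5  s[9:],s[14:]  0  ''
   6  s[14:],s[13:]  1  'c'
   7  s[13:],s[24:]  1  'c'
   8  s[24:],s[4:]  1  'c'
   9  s[4:],s[25:]  0  ''
  10  s[25:],s[22:]  1  'd'
  11  s[22:],s[0:]  2  'df'
  12  s[0:],s[19:]  2  'df'
  13  s[19:],s[12:]  0  ''
  14  s[12:],s[3:]  2  'ec'
  15  s[3:],s[23:]  0  ''
  16  s[23:],s[1:]  1  'f'
  17  s[1:],s[20:]  1  'f'
  18  s[20:],s[16:]  0  ''
  19  s[16:],s[11:]  1  'g'
  20  s[11:],s[2:]  3  'gec'
  21  s[2:],s[6:]  0  ''
  22  s[6:],s[21:]  1  'h'
  23  s[21:],s[18:]  3  'hdf'
  24  s[18:],s[10:]  1  'h'
  25  s[10:],s[5:]  1  'h'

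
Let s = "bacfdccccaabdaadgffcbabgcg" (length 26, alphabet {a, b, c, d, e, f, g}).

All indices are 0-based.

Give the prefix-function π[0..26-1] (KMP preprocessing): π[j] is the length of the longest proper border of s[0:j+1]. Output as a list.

π[0] = 0
j=1 s[j]='a': π[1]=0 (border '')
j=2 s[j]='c': π[2]=0 (border '')
j=3 s[j]='f': π[3]=0 (border '')
j=4 s[j]='d': π[4]=0 (border '')
j=5 s[j]='c': π[5]=0 (border '')
j=6 s[j]='c': π[6]=0 (border '')
j=7 s[j]='c': π[7]=0 (border '')
j=8 s[j]='c': π[8]=0 (border '')
j=9 s[j]='a': π[9]=0 (border '')
j=10 s[j]='a': π[10]=0 (border '')
j=11 s[j]='b': π[11]=1 (border 'b')
j=12 s[j]='d': k: 1→0; π[12]=0 (border '')
j=13 s[j]='a': π[13]=0 (border '')
j=14 s[j]='a': π[14]=0 (border '')
j=15 s[j]='d': π[15]=0 (border '')
j=16 s[j]='g': π[16]=0 (border '')
j=17 s[j]='f': π[17]=0 (border '')
j=18 s[j]='f': π[18]=0 (border '')
j=19 s[j]='c': π[19]=0 (border '')
j=20 s[j]='b': π[20]=1 (border 'b')
j=21 s[j]='a': π[21]=2 (border 'ba')
j=22 s[j]='b': k: 2→0; π[22]=1 (border 'b')
j=23 s[j]='g': k: 1→0; π[23]=0 (border '')
j=24 s[j]='c': π[24]=0 (border '')
j=25 s[j]='g': π[25]=0 (border '')

[0, 0, 0, 0, 0, 0, 0, 0, 0, 0, 0, 1, 0, 0, 0, 0, 0, 0, 0, 0, 1, 2, 1, 0, 0, 0]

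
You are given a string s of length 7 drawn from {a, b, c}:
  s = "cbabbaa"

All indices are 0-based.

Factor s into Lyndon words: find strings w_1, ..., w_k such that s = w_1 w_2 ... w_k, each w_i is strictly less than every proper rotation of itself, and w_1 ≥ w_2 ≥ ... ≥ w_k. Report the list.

["c", "b", "abb", "a", "a"]

emit factor 1: 'c' (i=0, period=1)
emit factor 2: 'b' (i=1, period=1)
emit factor 3: 'abb' (i=2, period=3)
emit factor 4: 'a' (i=5, period=1)
emit factor 5: 'a' (i=6, period=1)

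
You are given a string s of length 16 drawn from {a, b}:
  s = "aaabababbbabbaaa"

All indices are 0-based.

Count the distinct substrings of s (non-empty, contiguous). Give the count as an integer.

103

sorted suffixes:
  #0 SA[0]=15  'a'
  #1 SA[1]=14  'aa'
  #2 SA[2]=13  'aaa'
  #3 SA[3]=0  'aaabababbbabbaaa'
  #4 SA[4]=1  'aabababbbabbaaa'
  #5 SA[5]=2  'abababbbabbaaa'
  #6 SA[6]=4  'ababbbabbaaa'
  #7 SA[7]=10  'abbaaa'
  #8 SA[8]=6  'abbbabbaaa'
  #9 SA[9]=12  'baaa'
  #10 SA[10]=3  'bababbbabbaaa'
  #11 SA[11]=9  'babbaaa'
  #12 SA[12]=5  'babbbabbaaa'
  #13 SA[13]=11  'bbaaa'
  #14 SA[14]=8  'bbabbaaa'
  #15 SA[15]=7  'bbbabbaaa'

SA = [15, 14, 13, 0, 1, 2, 4, 10, 6, 12, 3, 9, 5, 11, 8, 7]
rank  pair      lcp
   1  s[15:],s[14:]  1  'a'
   2  s[14:],s[13:]  2  'aa'
   3  s[13:],s[0:]  3  'aaa'
   4  s[0:],s[1:]  2  'aa'
   5  s[1:],s[2:]  1  'a'
   6  s[2:],s[4:]  4  'abab'
   7  s[4:],s[10:]  2  'ab'
   8  s[10:],s[6:]  3  'abb'
   9  s[6:],s[12:]  0  ''
  10  s[12:],s[3:]  2  'ba'
  11  s[3:],s[9:]  3  'bab'
  12  s[9:],s[5:]  4  'babb'
  13  s[5:],s[11:]  1  'b'
  14  s[11:],s[8:]  3  'bba'
  15  s[8:],s[7:]  2  'bb'

n(n+1)/2 = 16·17/2 = 136
Σ LCP = 0 + 1 + 2 + 3 + 2 + 1 + 4 + 2 + 3 + 0 + 2 + 3 + 4 + 1 + 3 + 2 = 33
distinct = 136 − 33 = 103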